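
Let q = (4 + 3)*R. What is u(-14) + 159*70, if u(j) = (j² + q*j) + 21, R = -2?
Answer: 11543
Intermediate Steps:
q = -14 (q = (4 + 3)*(-2) = 7*(-2) = -14)
u(j) = 21 + j² - 14*j (u(j) = (j² - 14*j) + 21 = 21 + j² - 14*j)
u(-14) + 159*70 = (21 + (-14)² - 14*(-14)) + 159*70 = (21 + 196 + 196) + 11130 = 413 + 11130 = 11543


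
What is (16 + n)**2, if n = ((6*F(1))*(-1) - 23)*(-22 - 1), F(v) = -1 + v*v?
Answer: 297025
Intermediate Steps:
F(v) = -1 + v**2
n = 529 (n = ((6*(-1 + 1**2))*(-1) - 23)*(-22 - 1) = ((6*(-1 + 1))*(-1) - 23)*(-23) = ((6*0)*(-1) - 23)*(-23) = (0*(-1) - 23)*(-23) = (0 - 23)*(-23) = -23*(-23) = 529)
(16 + n)**2 = (16 + 529)**2 = 545**2 = 297025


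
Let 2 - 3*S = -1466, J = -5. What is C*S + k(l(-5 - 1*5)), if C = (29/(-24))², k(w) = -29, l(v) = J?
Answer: 296119/432 ≈ 685.46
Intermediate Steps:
l(v) = -5
S = 1468/3 (S = ⅔ - ⅓*(-1466) = ⅔ + 1466/3 = 1468/3 ≈ 489.33)
C = 841/576 (C = (29*(-1/24))² = (-29/24)² = 841/576 ≈ 1.4601)
C*S + k(l(-5 - 1*5)) = (841/576)*(1468/3) - 29 = 308647/432 - 29 = 296119/432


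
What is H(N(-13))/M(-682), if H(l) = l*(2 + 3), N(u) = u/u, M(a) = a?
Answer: -5/682 ≈ -0.0073314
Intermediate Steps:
N(u) = 1
H(l) = 5*l (H(l) = l*5 = 5*l)
H(N(-13))/M(-682) = (5*1)/(-682) = 5*(-1/682) = -5/682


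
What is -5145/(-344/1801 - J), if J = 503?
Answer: 9266145/906247 ≈ 10.225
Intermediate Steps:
-5145/(-344/1801 - J) = -5145/(-344/1801 - 1*503) = -5145/(-344*1/1801 - 503) = -5145/(-344/1801 - 503) = -5145/(-906247/1801) = -5145*(-1801/906247) = 9266145/906247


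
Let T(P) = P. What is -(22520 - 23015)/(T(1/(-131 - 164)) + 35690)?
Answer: 146025/10528549 ≈ 0.013869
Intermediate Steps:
-(22520 - 23015)/(T(1/(-131 - 164)) + 35690) = -(22520 - 23015)/(1/(-131 - 164) + 35690) = -(-495)/(1/(-295) + 35690) = -(-495)/(-1/295 + 35690) = -(-495)/10528549/295 = -(-495)*295/10528549 = -1*(-146025/10528549) = 146025/10528549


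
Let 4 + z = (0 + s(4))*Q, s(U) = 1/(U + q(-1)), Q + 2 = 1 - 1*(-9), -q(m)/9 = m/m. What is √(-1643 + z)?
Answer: I*√41215/5 ≈ 40.603*I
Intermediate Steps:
q(m) = -9 (q(m) = -9*m/m = -9*1 = -9)
Q = 8 (Q = -2 + (1 - 1*(-9)) = -2 + (1 + 9) = -2 + 10 = 8)
s(U) = 1/(-9 + U) (s(U) = 1/(U - 9) = 1/(-9 + U))
z = -28/5 (z = -4 + (0 + 1/(-9 + 4))*8 = -4 + (0 + 1/(-5))*8 = -4 + (0 - ⅕)*8 = -4 - ⅕*8 = -4 - 8/5 = -28/5 ≈ -5.6000)
√(-1643 + z) = √(-1643 - 28/5) = √(-8243/5) = I*√41215/5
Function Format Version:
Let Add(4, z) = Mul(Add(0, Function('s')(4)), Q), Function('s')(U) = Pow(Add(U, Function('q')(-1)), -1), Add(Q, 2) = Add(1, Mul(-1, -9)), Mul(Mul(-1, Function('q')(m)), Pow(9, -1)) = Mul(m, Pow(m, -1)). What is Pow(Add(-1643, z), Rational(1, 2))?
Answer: Mul(Rational(1, 5), I, Pow(41215, Rational(1, 2))) ≈ Mul(40.603, I)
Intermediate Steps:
Function('q')(m) = -9 (Function('q')(m) = Mul(-9, Mul(m, Pow(m, -1))) = Mul(-9, 1) = -9)
Q = 8 (Q = Add(-2, Add(1, Mul(-1, -9))) = Add(-2, Add(1, 9)) = Add(-2, 10) = 8)
Function('s')(U) = Pow(Add(-9, U), -1) (Function('s')(U) = Pow(Add(U, -9), -1) = Pow(Add(-9, U), -1))
z = Rational(-28, 5) (z = Add(-4, Mul(Add(0, Pow(Add(-9, 4), -1)), 8)) = Add(-4, Mul(Add(0, Pow(-5, -1)), 8)) = Add(-4, Mul(Add(0, Rational(-1, 5)), 8)) = Add(-4, Mul(Rational(-1, 5), 8)) = Add(-4, Rational(-8, 5)) = Rational(-28, 5) ≈ -5.6000)
Pow(Add(-1643, z), Rational(1, 2)) = Pow(Add(-1643, Rational(-28, 5)), Rational(1, 2)) = Pow(Rational(-8243, 5), Rational(1, 2)) = Mul(Rational(1, 5), I, Pow(41215, Rational(1, 2)))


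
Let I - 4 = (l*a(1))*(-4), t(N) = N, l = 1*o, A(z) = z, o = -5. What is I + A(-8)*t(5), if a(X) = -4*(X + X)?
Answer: -196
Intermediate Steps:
l = -5 (l = 1*(-5) = -5)
a(X) = -8*X
I = -156 (I = 4 - (-40)*(-4) = 4 - 5*(-8)*(-4) = 4 + 40*(-4) = 4 - 160 = -156)
I + A(-8)*t(5) = -156 - 8*5 = -156 - 40 = -196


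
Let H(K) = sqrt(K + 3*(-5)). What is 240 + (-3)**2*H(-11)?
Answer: 240 + 9*I*sqrt(26) ≈ 240.0 + 45.891*I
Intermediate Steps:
H(K) = sqrt(-15 + K) (H(K) = sqrt(K - 15) = sqrt(-15 + K))
240 + (-3)**2*H(-11) = 240 + (-3)**2*sqrt(-15 - 11) = 240 + 9*sqrt(-26) = 240 + 9*(I*sqrt(26)) = 240 + 9*I*sqrt(26)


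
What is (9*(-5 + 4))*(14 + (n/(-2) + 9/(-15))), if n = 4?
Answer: -513/5 ≈ -102.60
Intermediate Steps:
(9*(-5 + 4))*(14 + (n/(-2) + 9/(-15))) = (9*(-5 + 4))*(14 + (4/(-2) + 9/(-15))) = (9*(-1))*(14 + (4*(-½) + 9*(-1/15))) = -9*(14 + (-2 - ⅗)) = -9*(14 - 13/5) = -9*57/5 = -513/5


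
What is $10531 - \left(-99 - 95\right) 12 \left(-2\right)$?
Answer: $5875$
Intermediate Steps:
$10531 - \left(-99 - 95\right) 12 \left(-2\right) = 10531 - \left(-194\right) \left(-24\right) = 10531 - 4656 = 5875$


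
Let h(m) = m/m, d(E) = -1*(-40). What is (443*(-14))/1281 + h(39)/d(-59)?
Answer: -35257/7320 ≈ -4.8165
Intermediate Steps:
d(E) = 40
h(m) = 1
(443*(-14))/1281 + h(39)/d(-59) = (443*(-14))/1281 + 1/40 = -6202*1/1281 + 1*(1/40) = -886/183 + 1/40 = -35257/7320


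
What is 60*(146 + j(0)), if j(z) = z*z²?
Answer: 8760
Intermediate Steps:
j(z) = z³
60*(146 + j(0)) = 60*(146 + 0³) = 60*(146 + 0) = 60*146 = 8760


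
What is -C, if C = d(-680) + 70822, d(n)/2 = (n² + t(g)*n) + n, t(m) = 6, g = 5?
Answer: -986102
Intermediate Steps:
d(n) = 2*n² + 14*n (d(n) = 2*((n² + 6*n) + n) = 2*(n² + 7*n) = 2*n² + 14*n)
C = 986102 (C = 2*(-680)*(7 - 680) + 70822 = 2*(-680)*(-673) + 70822 = 915280 + 70822 = 986102)
-C = -1*986102 = -986102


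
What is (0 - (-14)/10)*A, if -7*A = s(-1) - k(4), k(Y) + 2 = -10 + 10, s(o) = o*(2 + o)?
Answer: -1/5 ≈ -0.20000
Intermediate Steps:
k(Y) = -2 (k(Y) = -2 + (-10 + 10) = -2 + 0 = -2)
A = -1/7 (A = -(-(2 - 1) - 1*(-2))/7 = -(-1*1 + 2)/7 = -(-1 + 2)/7 = -1/7*1 = -1/7 ≈ -0.14286)
(0 - (-14)/10)*A = (0 - (-14)/10)*(-1/7) = (0 - 1*(-7/5))*(-1/7) = (0 + 7/5)*(-1/7) = (7/5)*(-1/7) = -1/5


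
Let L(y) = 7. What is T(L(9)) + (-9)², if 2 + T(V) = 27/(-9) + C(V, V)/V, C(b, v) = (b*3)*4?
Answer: 88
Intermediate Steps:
C(b, v) = 12*b (C(b, v) = (3*b)*4 = 12*b)
T(V) = 7 (T(V) = -2 + (27/(-9) + (12*V)/V) = -2 + (27*(-⅑) + 12) = -2 + (-3 + 12) = -2 + 9 = 7)
T(L(9)) + (-9)² = 7 + (-9)² = 7 + 81 = 88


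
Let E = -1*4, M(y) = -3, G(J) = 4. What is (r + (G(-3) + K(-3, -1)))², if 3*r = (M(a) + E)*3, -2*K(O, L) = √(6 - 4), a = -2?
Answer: (6 + √2)²/4 ≈ 13.743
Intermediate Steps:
K(O, L) = -√2/2 (K(O, L) = -√(6 - 4)/2 = -√2/2)
E = -4
r = -7 (r = ((-3 - 4)*3)/3 = (-7*3)/3 = (⅓)*(-21) = -7)
(r + (G(-3) + K(-3, -1)))² = (-7 + (4 - √2/2))² = (-3 - √2/2)²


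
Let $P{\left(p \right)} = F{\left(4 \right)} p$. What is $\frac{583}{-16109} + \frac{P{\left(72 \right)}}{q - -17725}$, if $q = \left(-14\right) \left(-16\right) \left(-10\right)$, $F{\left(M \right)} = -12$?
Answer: $- \frac{22945931}{249447865} \approx -0.091987$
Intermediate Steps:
$q = -2240$ ($q = 224 \left(-10\right) = -2240$)
$P{\left(p \right)} = - 12 p$
$\frac{583}{-16109} + \frac{P{\left(72 \right)}}{q - -17725} = \frac{583}{-16109} + \frac{\left(-12\right) 72}{-2240 - -17725} = 583 \left(- \frac{1}{16109}\right) - \frac{864}{-2240 + 17725} = - \frac{583}{16109} - \frac{864}{15485} = - \frac{22945931}{249447865}$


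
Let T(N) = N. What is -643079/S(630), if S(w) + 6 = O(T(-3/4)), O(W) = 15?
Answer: -643079/9 ≈ -71453.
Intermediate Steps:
S(w) = 9 (S(w) = -6 + 15 = 9)
-643079/S(630) = -643079/9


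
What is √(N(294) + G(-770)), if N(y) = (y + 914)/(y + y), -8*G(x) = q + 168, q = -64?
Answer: I*√4827/21 ≈ 3.3084*I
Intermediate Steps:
G(x) = -13 (G(x) = -(-64 + 168)/8 = -⅛*104 = -13)
N(y) = (914 + y)/(2*y) (N(y) = (914 + y)/((2*y)) = (914 + y)*(1/(2*y)) = (914 + y)/(2*y))
√(N(294) + G(-770)) = √((½)*(914 + 294)/294 - 13) = √((½)*(1/294)*1208 - 13) = √(302/147 - 13) = √(-1609/147) = I*√4827/21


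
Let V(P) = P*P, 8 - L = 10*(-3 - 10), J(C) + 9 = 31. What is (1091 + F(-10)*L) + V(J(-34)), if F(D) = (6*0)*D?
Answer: 1575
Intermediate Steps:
J(C) = 22 (J(C) = -9 + 31 = 22)
L = 138 (L = 8 - 10*(-3 - 10) = 8 - 10*(-13) = 8 - 1*(-130) = 8 + 130 = 138)
F(D) = 0 (F(D) = 0*D = 0)
V(P) = P²
(1091 + F(-10)*L) + V(J(-34)) = (1091 + 0*138) + 22² = (1091 + 0) + 484 = 1091 + 484 = 1575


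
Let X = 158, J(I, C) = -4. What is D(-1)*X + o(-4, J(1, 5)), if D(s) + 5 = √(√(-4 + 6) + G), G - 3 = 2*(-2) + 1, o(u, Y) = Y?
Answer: -794 + 158*2^(¼) ≈ -606.11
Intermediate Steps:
G = 0 (G = 3 + (2*(-2) + 1) = 3 + (-4 + 1) = 3 - 3 = 0)
D(s) = -5 + 2^(¼) (D(s) = -5 + √(√(-4 + 6) + 0) = -5 + √(√2 + 0) = -5 + √(√2) = -5 + 2^(¼))
D(-1)*X + o(-4, J(1, 5)) = (-5 + 2^(¼))*158 - 4 = (-790 + 158*2^(¼)) - 4 = -794 + 158*2^(¼)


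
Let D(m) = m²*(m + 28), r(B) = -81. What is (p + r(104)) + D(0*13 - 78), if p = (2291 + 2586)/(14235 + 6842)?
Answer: -6413325760/21077 ≈ -3.0428e+5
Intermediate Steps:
D(m) = m²*(28 + m)
p = 4877/21077 ≈ 0.23139
(p + r(104)) + D(0*13 - 78) = (4877/21077 - 81) + (0*13 - 78)²*(28 + (0*13 - 78)) = -1702360/21077 + (0 - 78)²*(28 + (0 - 78)) = -1702360/21077 + (-78)²*(28 - 78) = -1702360/21077 + 6084*(-50) = -1702360/21077 - 304200 = -6413325760/21077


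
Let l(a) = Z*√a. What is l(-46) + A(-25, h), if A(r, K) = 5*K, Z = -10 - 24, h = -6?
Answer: -30 - 34*I*√46 ≈ -30.0 - 230.6*I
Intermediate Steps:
Z = -34
l(a) = -34*√a
l(-46) + A(-25, h) = -34*I*√46 + 5*(-6) = -34*I*√46 - 30 = -30 - 34*I*√46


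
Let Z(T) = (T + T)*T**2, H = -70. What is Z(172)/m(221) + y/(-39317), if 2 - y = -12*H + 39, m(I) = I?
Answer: 400125213849/8689057 ≈ 46049.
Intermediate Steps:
y = -877 (y = 2 - (-12*(-70) + 39) = 2 - (840 + 39) = 2 - 1*879 = 2 - 879 = -877)
Z(T) = 2*T**3 (Z(T) = (2*T)*T**2 = 2*T**3)
Z(172)/m(221) + y/(-39317) = (2*172**3)/221 - 877/(-39317) = (2*5088448)*(1/221) - 877*(-1/39317) = 10176896*(1/221) + 877/39317 = 10176896/221 + 877/39317 = 400125213849/8689057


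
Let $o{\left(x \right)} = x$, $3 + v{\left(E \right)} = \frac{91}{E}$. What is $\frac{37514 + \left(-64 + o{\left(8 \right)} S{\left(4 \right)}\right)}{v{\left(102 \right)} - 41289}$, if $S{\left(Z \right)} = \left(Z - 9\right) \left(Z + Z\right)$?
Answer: $- \frac{3787260}{4211693} \approx -0.89923$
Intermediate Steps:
$v{\left(E \right)} = -3 + \frac{91}{E}$
$S{\left(Z \right)} = 2 Z \left(-9 + Z\right)$ ($S{\left(Z \right)} = \left(-9 + Z\right) 2 Z = 2 Z \left(-9 + Z\right)$)
$\frac{37514 + \left(-64 + o{\left(8 \right)} S{\left(4 \right)}\right)}{v{\left(102 \right)} - 41289} = \frac{37514 + \left(-64 + 8 \cdot 2 \cdot 4 \left(-9 + 4\right)\right)}{\left(-3 + \frac{91}{102}\right) - 41289} = \frac{37514 + \left(-64 + 8 \cdot 2 \cdot 4 \left(-5\right)\right)}{\left(-3 + 91 \cdot \frac{1}{102}\right) - 41289} = \frac{37514 + \left(-64 + 8 \left(-40\right)\right)}{\left(-3 + \frac{91}{102}\right) - 41289} = \frac{37514 - 384}{- \frac{215}{102} - 41289} = \frac{37514 - 384}{- \frac{4211693}{102}} = 37130 \left(- \frac{102}{4211693}\right) = - \frac{3787260}{4211693}$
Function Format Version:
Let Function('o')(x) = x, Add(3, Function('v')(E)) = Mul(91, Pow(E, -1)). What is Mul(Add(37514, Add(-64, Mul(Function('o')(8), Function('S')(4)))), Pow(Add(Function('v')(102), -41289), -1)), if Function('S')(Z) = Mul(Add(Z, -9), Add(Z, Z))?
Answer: Rational(-3787260, 4211693) ≈ -0.89923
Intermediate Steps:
Function('v')(E) = Add(-3, Mul(91, Pow(E, -1)))
Function('S')(Z) = Mul(2, Z, Add(-9, Z)) (Function('S')(Z) = Mul(Add(-9, Z), Mul(2, Z)) = Mul(2, Z, Add(-9, Z)))
Mul(Add(37514, Add(-64, Mul(Function('o')(8), Function('S')(4)))), Pow(Add(Function('v')(102), -41289), -1)) = Mul(Add(37514, Add(-64, Mul(8, Mul(2, 4, Add(-9, 4))))), Pow(Add(Add(-3, Mul(91, Pow(102, -1))), -41289), -1)) = Mul(Add(37514, Add(-64, Mul(8, Mul(2, 4, -5)))), Pow(Add(Add(-3, Mul(91, Rational(1, 102))), -41289), -1)) = Mul(Add(37514, Add(-64, Mul(8, -40))), Pow(Add(Add(-3, Rational(91, 102)), -41289), -1)) = Mul(Add(37514, Add(-64, -320)), Pow(Add(Rational(-215, 102), -41289), -1)) = Mul(Add(37514, -384), Pow(Rational(-4211693, 102), -1)) = Mul(37130, Rational(-102, 4211693)) = Rational(-3787260, 4211693)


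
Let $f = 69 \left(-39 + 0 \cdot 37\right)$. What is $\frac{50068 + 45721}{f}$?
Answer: $- \frac{95789}{2691} \approx -35.596$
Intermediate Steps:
$f = -2691$ ($f = 69 \left(-39 + 0\right) = 69 \left(-39\right) = -2691$)
$\frac{50068 + 45721}{f} = \frac{50068 + 45721}{-2691} = 95789 \left(- \frac{1}{2691}\right) = - \frac{95789}{2691}$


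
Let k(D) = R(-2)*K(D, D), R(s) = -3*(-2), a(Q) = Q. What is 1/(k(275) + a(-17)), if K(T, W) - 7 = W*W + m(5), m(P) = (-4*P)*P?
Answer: 1/453175 ≈ 2.2067e-6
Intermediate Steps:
m(P) = -4*P**2
R(s) = 6
K(T, W) = -93 + W**2 (K(T, W) = 7 + (W*W - 4*5**2) = 7 + (W**2 - 4*25) = 7 + (W**2 - 100) = 7 + (-100 + W**2) = -93 + W**2)
k(D) = -558 + 6*D**2 (k(D) = 6*(-93 + D**2) = -558 + 6*D**2)
1/(k(275) + a(-17)) = 1/((-558 + 6*275**2) - 17) = 1/((-558 + 6*75625) - 17) = 1/((-558 + 453750) - 17) = 1/(453192 - 17) = 1/453175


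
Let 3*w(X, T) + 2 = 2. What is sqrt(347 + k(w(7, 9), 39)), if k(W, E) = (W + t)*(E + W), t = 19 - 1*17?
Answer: 5*sqrt(17) ≈ 20.616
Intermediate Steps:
w(X, T) = 0 (w(X, T) = -2/3 + (1/3)*2 = -2/3 + 2/3 = 0)
t = 2 (t = 19 - 17 = 2)
k(W, E) = (2 + W)*(E + W) (k(W, E) = (W + 2)*(E + W) = (2 + W)*(E + W))
sqrt(347 + k(w(7, 9), 39)) = sqrt(347 + (0**2 + 2*39 + 2*0 + 39*0)) = sqrt(347 + (0 + 78 + 0 + 0)) = sqrt(347 + 78) = sqrt(425) = 5*sqrt(17)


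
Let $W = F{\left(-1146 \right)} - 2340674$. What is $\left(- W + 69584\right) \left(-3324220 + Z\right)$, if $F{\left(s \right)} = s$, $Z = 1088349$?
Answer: $-5391588272884$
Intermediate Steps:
$W = -2341820$ ($W = -1146 - 2340674 = -2341820$)
$\left(- W + 69584\right) \left(-3324220 + Z\right) = \left(\left(-1\right) \left(-2341820\right) + 69584\right) \left(-3324220 + 1088349\right) = \left(2341820 + 69584\right) \left(-2235871\right) = 2411404 \left(-2235871\right) = -5391588272884$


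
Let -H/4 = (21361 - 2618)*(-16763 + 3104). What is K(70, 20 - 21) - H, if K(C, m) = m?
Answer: -1024042549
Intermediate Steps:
H = 1024042548 (H = -4*(21361 - 2618)*(-16763 + 3104) = -74972*(-13659) = -4*(-256010637) = 1024042548)
K(70, 20 - 21) - H = (20 - 21) - 1*1024042548 = -1 - 1024042548 = -1024042549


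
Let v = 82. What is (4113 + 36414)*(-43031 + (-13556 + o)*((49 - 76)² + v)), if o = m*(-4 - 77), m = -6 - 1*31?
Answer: -348790762260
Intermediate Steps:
m = -37 (m = -6 - 31 = -37)
o = 2997 (o = -37*(-4 - 77) = -37*(-81) = 2997)
(4113 + 36414)*(-43031 + (-13556 + o)*((49 - 76)² + v)) = (4113 + 36414)*(-43031 + (-13556 + 2997)*((49 - 76)² + 82)) = 40527*(-43031 - 10559*((-27)² + 82)) = 40527*(-43031 - 10559*(729 + 82)) = 40527*(-43031 - 10559*811) = 40527*(-43031 - 8563349) = 40527*(-8606380) = -348790762260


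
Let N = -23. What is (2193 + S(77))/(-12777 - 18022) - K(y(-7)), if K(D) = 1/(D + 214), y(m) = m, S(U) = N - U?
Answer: -464050/6375393 ≈ -0.072788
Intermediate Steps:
S(U) = -23 - U
K(D) = 1/(214 + D)
(2193 + S(77))/(-12777 - 18022) - K(y(-7)) = (2193 + (-23 - 1*77))/(-12777 - 18022) - 1/(214 - 7) = (2193 + (-23 - 77))/(-30799) - 1/207 = (2193 - 100)*(-1/30799) - 1*1/207 = 2093*(-1/30799) - 1/207 = -2093/30799 - 1/207 = -464050/6375393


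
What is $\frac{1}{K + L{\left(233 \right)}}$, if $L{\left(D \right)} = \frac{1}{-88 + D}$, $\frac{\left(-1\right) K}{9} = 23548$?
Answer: $- \frac{145}{30730139} \approx -4.7185 \cdot 10^{-6}$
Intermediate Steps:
$K = -211932$ ($K = \left(-9\right) 23548 = -211932$)
$\frac{1}{K + L{\left(233 \right)}} = \frac{1}{-211932 + \frac{1}{-88 + 233}} = \frac{1}{-211932 + \frac{1}{145}} = \frac{1}{- \frac{30730139}{145}} = - \frac{145}{30730139}$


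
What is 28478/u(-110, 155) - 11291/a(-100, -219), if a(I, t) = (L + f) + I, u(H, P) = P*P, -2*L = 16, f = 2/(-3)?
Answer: 823082653/7832150 ≈ 105.09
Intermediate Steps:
f = -⅔ (f = 2*(-⅓) = -⅔ ≈ -0.66667)
L = -8 (L = -½*16 = -8)
u(H, P) = P²
a(I, t) = -26/3 + I (a(I, t) = (-8 - ⅔) + I = -26/3 + I)
28478/u(-110, 155) - 11291/a(-100, -219) = 28478/(155²) - 11291/(-26/3 - 100) = 28478/24025 - 11291/(-326/3) = 28478*(1/24025) - 11291*(-3/326) = 28478/24025 + 33873/326 = 823082653/7832150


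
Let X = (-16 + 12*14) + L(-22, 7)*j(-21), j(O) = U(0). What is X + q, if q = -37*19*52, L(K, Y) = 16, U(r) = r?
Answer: -36404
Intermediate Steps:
q = -36556 (q = -703*52 = -36556)
j(O) = 0
X = 152 (X = (-16 + 12*14) + 16*0 = (-16 + 168) + 0 = 152 + 0 = 152)
X + q = 152 - 36556 = -36404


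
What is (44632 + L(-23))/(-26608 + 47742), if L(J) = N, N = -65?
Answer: 44567/21134 ≈ 2.1088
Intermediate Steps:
L(J) = -65
(44632 + L(-23))/(-26608 + 47742) = (44632 - 65)/(-26608 + 47742) = 44567/21134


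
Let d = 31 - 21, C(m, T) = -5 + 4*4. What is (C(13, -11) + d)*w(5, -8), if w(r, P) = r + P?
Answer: -63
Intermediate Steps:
C(m, T) = 11 (C(m, T) = -5 + 16 = 11)
w(r, P) = P + r
d = 10
(C(13, -11) + d)*w(5, -8) = (11 + 10)*(-8 + 5) = 21*(-3) = -63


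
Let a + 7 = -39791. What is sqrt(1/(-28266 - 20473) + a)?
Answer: I*sqrt(94539755884297)/48739 ≈ 199.49*I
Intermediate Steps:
a = -39798 (a = -7 - 39791 = -39798)
sqrt(1/(-28266 - 20473) + a) = sqrt(1/(-28266 - 20473) - 39798) = sqrt(1/(-48739) - 39798) = sqrt(-1/48739 - 39798) = sqrt(-1939714723/48739) = I*sqrt(94539755884297)/48739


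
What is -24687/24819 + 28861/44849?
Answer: -18613624/53005111 ≈ -0.35117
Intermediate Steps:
-24687/24819 + 28861/44849 = -24687*1/24819 + 28861*(1/44849) = -8229/8273 + 4123/6407 = -18613624/53005111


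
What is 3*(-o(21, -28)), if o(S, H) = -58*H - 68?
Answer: -4668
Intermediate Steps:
o(S, H) = -68 - 58*H
3*(-o(21, -28)) = 3*(-(-68 - 58*(-28))) = 3*(-(-68 + 1624)) = 3*(-1*1556) = 3*(-1556) = -4668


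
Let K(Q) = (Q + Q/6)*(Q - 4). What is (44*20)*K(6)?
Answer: 12320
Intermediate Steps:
K(Q) = 7*Q*(-4 + Q)/6 (K(Q) = (Q + Q*(1/6))*(-4 + Q) = (Q + Q/6)*(-4 + Q) = (7*Q/6)*(-4 + Q) = 7*Q*(-4 + Q)/6)
(44*20)*K(6) = (44*20)*((7/6)*6*(-4 + 6)) = 880*((7/6)*6*2) = 880*14 = 12320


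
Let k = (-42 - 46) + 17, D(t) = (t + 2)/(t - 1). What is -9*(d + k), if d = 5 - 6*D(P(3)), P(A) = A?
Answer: 729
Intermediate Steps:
D(t) = (2 + t)/(-1 + t)
k = -71 (k = -88 + 17 = -71)
d = -10 (d = 5 - 6*(2 + 3)/(-1 + 3) = 5 - 6*5/2 = 5 - 15 = -10)
-9*(d + k) = -9*(-10 - 71) = -9*(-81) = 729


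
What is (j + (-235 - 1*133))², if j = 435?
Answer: 4489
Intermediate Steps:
(j + (-235 - 1*133))² = (435 + (-235 - 1*133))² = (435 + (-235 - 133))² = (435 - 368)² = 67² = 4489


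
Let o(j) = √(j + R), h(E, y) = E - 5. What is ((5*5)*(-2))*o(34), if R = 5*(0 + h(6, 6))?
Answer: -50*√39 ≈ -312.25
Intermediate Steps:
h(E, y) = -5 + E
R = 5 (R = 5*(0 + (-5 + 6)) = 5*(0 + 1) = 5*1 = 5)
o(j) = √(5 + j) (o(j) = √(j + 5) = √(5 + j))
((5*5)*(-2))*o(34) = ((5*5)*(-2))*√(5 + 34) = (25*(-2))*√39 = -50*√39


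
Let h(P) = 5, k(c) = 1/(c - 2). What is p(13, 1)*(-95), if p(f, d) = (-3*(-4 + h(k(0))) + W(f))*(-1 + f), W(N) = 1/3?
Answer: 3040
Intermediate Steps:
k(c) = 1/(-2 + c)
W(N) = 1/3
p(f, d) = 8/3 - 8*f/3 (p(f, d) = (-3*(-4 + 5) + 1/3)*(-1 + f) = (-3*1 + 1/3)*(-1 + f) = (-3 + 1/3)*(-1 + f) = -8*(-1 + f)/3 = 8/3 - 8*f/3)
p(13, 1)*(-95) = (8/3 - 8/3*13)*(-95) = (8/3 - 104/3)*(-95) = -32*(-95) = 3040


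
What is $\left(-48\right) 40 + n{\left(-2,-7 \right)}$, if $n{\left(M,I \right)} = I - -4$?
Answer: $-1923$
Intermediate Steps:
$n{\left(M,I \right)} = 4 + I$ ($n{\left(M,I \right)} = I + 4 = 4 + I$)
$\left(-48\right) 40 + n{\left(-2,-7 \right)} = \left(-48\right) 40 + \left(4 - 7\right) = -1920 - 3 = -1923$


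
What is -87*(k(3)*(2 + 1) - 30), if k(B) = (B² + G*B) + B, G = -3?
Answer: 1827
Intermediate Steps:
k(B) = B² - 2*B (k(B) = (B² - 3*B) + B = B² - 2*B)
-87*(k(3)*(2 + 1) - 30) = -87*((3*(-2 + 3))*(2 + 1) - 30) = -87*((3*1)*3 - 30) = -87*(3*3 - 30) = -87*(9 - 30) = -87*(-21) = 1827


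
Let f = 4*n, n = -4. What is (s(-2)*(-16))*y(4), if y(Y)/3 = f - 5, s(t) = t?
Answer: -2016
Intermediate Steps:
f = -16 (f = 4*(-4) = -16)
y(Y) = -63 (y(Y) = 3*(-16 - 5) = 3*(-21) = -63)
(s(-2)*(-16))*y(4) = -2*(-16)*(-63) = 32*(-63) = -2016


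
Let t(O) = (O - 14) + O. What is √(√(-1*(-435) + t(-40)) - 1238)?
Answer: √(-1238 + √341) ≈ 34.922*I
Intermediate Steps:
t(O) = -14 + 2*O (t(O) = (-14 + O) + O = -14 + 2*O)
√(√(-1*(-435) + t(-40)) - 1238) = √(√(-1*(-435) + (-14 + 2*(-40))) - 1238) = √(√(435 + (-14 - 80)) - 1238) = √(√(435 - 94) - 1238) = √(√341 - 1238) = √(-1238 + √341)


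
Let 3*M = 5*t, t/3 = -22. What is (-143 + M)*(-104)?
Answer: 26312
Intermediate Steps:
t = -66 (t = 3*(-22) = -66)
M = -110 (M = (5*(-66))/3 = (⅓)*(-330) = -110)
(-143 + M)*(-104) = (-143 - 110)*(-104) = -253*(-104) = 26312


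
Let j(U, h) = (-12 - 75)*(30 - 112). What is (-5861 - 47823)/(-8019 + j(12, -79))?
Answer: 53684/885 ≈ 60.660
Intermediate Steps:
j(U, h) = 7134 (j(U, h) = -87*(-82) = 7134)
(-5861 - 47823)/(-8019 + j(12, -79)) = (-5861 - 47823)/(-8019 + 7134) = -53684/(-885) = -53684*(-1/885) = 53684/885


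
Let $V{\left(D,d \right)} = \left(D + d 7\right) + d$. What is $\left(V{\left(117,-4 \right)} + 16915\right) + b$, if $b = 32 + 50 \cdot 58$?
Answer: $19932$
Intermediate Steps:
$V{\left(D,d \right)} = D + 8 d$ ($V{\left(D,d \right)} = \left(D + 7 d\right) + d = D + 8 d$)
$b = 2932$ ($b = 32 + 2900 = 2932$)
$\left(V{\left(117,-4 \right)} + 16915\right) + b = \left(\left(117 + 8 \left(-4\right)\right) + 16915\right) + 2932 = \left(\left(117 - 32\right) + 16915\right) + 2932 = \left(85 + 16915\right) + 2932 = 17000 + 2932 = 19932$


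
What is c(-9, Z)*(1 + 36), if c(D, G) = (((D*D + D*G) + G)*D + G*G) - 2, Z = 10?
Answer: 3293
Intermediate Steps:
c(D, G) = -2 + G² + D*(G + D² + D*G) (c(D, G) = (((D² + D*G) + G)*D + G²) - 2 = ((G + D² + D*G)*D + G²) - 2 = (D*(G + D² + D*G) + G²) - 2 = (G² + D*(G + D² + D*G)) - 2 = -2 + G² + D*(G + D² + D*G))
c(-9, Z)*(1 + 36) = (-2 + (-9)³ + 10² - 9*10 + 10*(-9)²)*(1 + 36) = (-2 - 729 + 100 - 90 + 10*81)*37 = (-2 - 729 + 100 - 90 + 810)*37 = 89*37 = 3293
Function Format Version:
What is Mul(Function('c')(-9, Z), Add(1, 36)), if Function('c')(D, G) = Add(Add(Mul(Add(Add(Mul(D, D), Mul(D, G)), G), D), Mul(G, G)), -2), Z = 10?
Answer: 3293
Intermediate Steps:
Function('c')(D, G) = Add(-2, Pow(G, 2), Mul(D, Add(G, Pow(D, 2), Mul(D, G)))) (Function('c')(D, G) = Add(Add(Mul(Add(Add(Pow(D, 2), Mul(D, G)), G), D), Pow(G, 2)), -2) = Add(Add(Mul(Add(G, Pow(D, 2), Mul(D, G)), D), Pow(G, 2)), -2) = Add(Add(Mul(D, Add(G, Pow(D, 2), Mul(D, G))), Pow(G, 2)), -2) = Add(Add(Pow(G, 2), Mul(D, Add(G, Pow(D, 2), Mul(D, G)))), -2) = Add(-2, Pow(G, 2), Mul(D, Add(G, Pow(D, 2), Mul(D, G)))))
Mul(Function('c')(-9, Z), Add(1, 36)) = Mul(Add(-2, Pow(-9, 3), Pow(10, 2), Mul(-9, 10), Mul(10, Pow(-9, 2))), Add(1, 36)) = Mul(Add(-2, -729, 100, -90, Mul(10, 81)), 37) = Mul(Add(-2, -729, 100, -90, 810), 37) = Mul(89, 37) = 3293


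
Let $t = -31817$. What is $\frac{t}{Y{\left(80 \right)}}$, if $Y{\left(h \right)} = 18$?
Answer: $- \frac{31817}{18} \approx -1767.6$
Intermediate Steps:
$\frac{t}{Y{\left(80 \right)}} = - \frac{31817}{18}$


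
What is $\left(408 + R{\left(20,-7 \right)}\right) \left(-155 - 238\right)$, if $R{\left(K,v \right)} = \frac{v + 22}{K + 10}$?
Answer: $- \frac{321081}{2} \approx -1.6054 \cdot 10^{5}$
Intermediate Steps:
$R{\left(K,v \right)} = \frac{22 + v}{10 + K}$
$\left(408 + R{\left(20,-7 \right)}\right) \left(-155 - 238\right) = \left(408 + \frac{22 - 7}{10 + 20}\right) \left(-155 - 238\right) = \left(408 + \frac{1}{30} \cdot 15\right) \left(-155 - 238\right) = \left(408 + \frac{1}{30} \cdot 15\right) \left(-393\right) = \left(408 + \frac{1}{2}\right) \left(-393\right) = \frac{817}{2} \left(-393\right) = - \frac{321081}{2}$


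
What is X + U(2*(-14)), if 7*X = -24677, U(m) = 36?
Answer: -24425/7 ≈ -3489.3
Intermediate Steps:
X = -24677/7 (X = (⅐)*(-24677) = -24677/7 ≈ -3525.3)
X + U(2*(-14)) = -24677/7 + 36 = -24425/7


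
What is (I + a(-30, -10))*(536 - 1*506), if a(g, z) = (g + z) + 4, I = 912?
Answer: 26280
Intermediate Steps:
a(g, z) = 4 + g + z
(I + a(-30, -10))*(536 - 1*506) = (912 + (4 - 30 - 10))*(536 - 1*506) = (912 - 36)*(536 - 506) = 876*30 = 26280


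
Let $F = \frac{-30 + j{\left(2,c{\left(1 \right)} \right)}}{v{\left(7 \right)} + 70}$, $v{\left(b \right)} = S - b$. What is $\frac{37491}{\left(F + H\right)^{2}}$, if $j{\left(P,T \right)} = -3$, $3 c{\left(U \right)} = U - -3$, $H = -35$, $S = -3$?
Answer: $\frac{4998800}{168507} \approx 29.665$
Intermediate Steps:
$v{\left(b \right)} = -3 - b$
$c{\left(U \right)} = 1 + \frac{U}{3}$ ($c{\left(U \right)} = \frac{U - -3}{3} = \frac{U + 3}{3} = \frac{3 + U}{3} = 1 + \frac{U}{3}$)
$F = - \frac{11}{20}$ ($F = \frac{-30 - 3}{\left(-3 - 7\right) + 70} = - \frac{33}{\left(-3 - 7\right) + 70} = - \frac{33}{-10 + 70} = - \frac{33}{60} = \left(-33\right) \frac{1}{60} = - \frac{11}{20} \approx -0.55$)
$\frac{37491}{\left(F + H\right)^{2}} = \frac{37491}{\left(- \frac{11}{20} - 35\right)^{2}} = \frac{37491}{\left(- \frac{711}{20}\right)^{2}} = \frac{37491}{\frac{505521}{400}} = 37491 \cdot \frac{400}{505521} = \frac{4998800}{168507}$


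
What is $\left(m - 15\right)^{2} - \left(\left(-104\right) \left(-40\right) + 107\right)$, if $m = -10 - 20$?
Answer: $-2242$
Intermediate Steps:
$m = -30$ ($m = -10 - 20 = -30$)
$\left(m - 15\right)^{2} - \left(\left(-104\right) \left(-40\right) + 107\right) = \left(-30 - 15\right)^{2} - \left(\left(-104\right) \left(-40\right) + 107\right) = \left(-45\right)^{2} - \left(4160 + 107\right) = 2025 - 4267 = -2242$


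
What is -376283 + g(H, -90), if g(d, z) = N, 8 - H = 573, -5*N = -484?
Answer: -1880931/5 ≈ -3.7619e+5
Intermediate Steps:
N = 484/5 (N = -⅕*(-484) = 484/5 ≈ 96.800)
H = -565 (H = 8 - 1*573 = 8 - 573 = -565)
g(d, z) = 484/5
-376283 + g(H, -90) = -376283 + 484/5 = -1880931/5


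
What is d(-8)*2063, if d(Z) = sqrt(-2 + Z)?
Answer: 2063*I*sqrt(10) ≈ 6523.8*I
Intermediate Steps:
d(-8)*2063 = sqrt(-2 - 8)*2063 = sqrt(-10)*2063 = (I*sqrt(10))*2063 = 2063*I*sqrt(10)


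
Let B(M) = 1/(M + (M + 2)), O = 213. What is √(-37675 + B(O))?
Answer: I*√1725364193/214 ≈ 194.1*I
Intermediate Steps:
B(M) = 1/(2 + 2*M) (B(M) = 1/(M + (2 + M)) = 1/(2 + 2*M))
√(-37675 + B(O)) = √(-37675 + 1/(2*(1 + 213))) = √(-37675 + (½)/214) = √(-37675 + (½)*(1/214)) = √(-37675 + 1/428) = √(-16124899/428) = I*√1725364193/214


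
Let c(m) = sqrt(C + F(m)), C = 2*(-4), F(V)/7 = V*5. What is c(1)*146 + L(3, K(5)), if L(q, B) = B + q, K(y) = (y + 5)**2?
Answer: 103 + 438*sqrt(3) ≈ 861.64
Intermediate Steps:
K(y) = (5 + y)**2
F(V) = 35*V (F(V) = 7*(V*5) = 7*(5*V) = 35*V)
C = -8
c(m) = sqrt(-8 + 35*m)
c(1)*146 + L(3, K(5)) = sqrt(-8 + 35*1)*146 + ((5 + 5)**2 + 3) = sqrt(-8 + 35)*146 + (10**2 + 3) = sqrt(27)*146 + (100 + 3) = (3*sqrt(3))*146 + 103 = 438*sqrt(3) + 103 = 103 + 438*sqrt(3)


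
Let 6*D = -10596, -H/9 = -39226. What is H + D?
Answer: 351268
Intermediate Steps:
H = 353034 (H = -9*(-39226) = 353034)
D = -1766 (D = (1/6)*(-10596) = -1766)
H + D = 353034 - 1766 = 351268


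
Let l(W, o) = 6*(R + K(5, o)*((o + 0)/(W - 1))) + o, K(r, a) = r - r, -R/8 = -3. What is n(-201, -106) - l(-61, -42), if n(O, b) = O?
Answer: -303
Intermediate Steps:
R = 24 (R = -8*(-3) = 24)
K(r, a) = 0
l(W, o) = 144 + o (l(W, o) = 6*(24 + 0*((o + 0)/(W - 1))) + o = 6*(24 + 0*(o/(-1 + W))) + o = 6*(24 + 0) + o = 6*24 + o = 144 + o)
n(-201, -106) - l(-61, -42) = -201 - (144 - 42) = -201 - 1*102 = -201 - 102 = -303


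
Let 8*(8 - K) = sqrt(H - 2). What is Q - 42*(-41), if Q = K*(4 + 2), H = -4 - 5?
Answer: 1770 - 3*I*sqrt(11)/4 ≈ 1770.0 - 2.4875*I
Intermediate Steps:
H = -9
K = 8 - I*sqrt(11)/8 (K = 8 - sqrt(-9 - 2)/8 = 8 - I*sqrt(11)/8 ≈ 8.0 - 0.41458*I)
Q = 48 - 3*I*sqrt(11)/4 (Q = (8 - I*sqrt(11)/8)*(4 + 2) = (8 - I*sqrt(11)/8)*6 = 48 - 3*I*sqrt(11)/4 ≈ 48.0 - 2.4875*I)
Q - 42*(-41) = (48 - 3*I*sqrt(11)/4) - 42*(-41) = (48 - 3*I*sqrt(11)/4) + 1722 = 1770 - 3*I*sqrt(11)/4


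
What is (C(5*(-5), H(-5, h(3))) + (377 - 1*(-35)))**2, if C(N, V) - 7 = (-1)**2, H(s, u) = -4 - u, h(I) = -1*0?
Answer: 176400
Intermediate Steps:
h(I) = 0
C(N, V) = 8 (C(N, V) = 7 + (-1)**2 = 7 + 1 = 8)
(C(5*(-5), H(-5, h(3))) + (377 - 1*(-35)))**2 = (8 + (377 - 1*(-35)))**2 = (8 + (377 + 35))**2 = (8 + 412)**2 = 420**2 = 176400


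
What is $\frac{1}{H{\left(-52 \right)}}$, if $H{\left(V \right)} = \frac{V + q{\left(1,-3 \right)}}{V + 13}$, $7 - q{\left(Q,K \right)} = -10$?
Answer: $\frac{39}{35} \approx 1.1143$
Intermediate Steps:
$q{\left(Q,K \right)} = 17$ ($q{\left(Q,K \right)} = 7 - -10 = 7 + 10 = 17$)
$H{\left(V \right)} = \frac{17 + V}{13 + V}$ ($H{\left(V \right)} = \frac{V + 17}{V + 13} = \frac{17 + V}{13 + V}$)
$\frac{1}{H{\left(-52 \right)}} = \frac{1}{\frac{1}{13 - 52} \left(17 - 52\right)} = \frac{1}{\frac{1}{-39} \left(-35\right)} = \frac{1}{\left(- \frac{1}{39}\right) \left(-35\right)} = \frac{1}{\frac{35}{39}} = \frac{39}{35}$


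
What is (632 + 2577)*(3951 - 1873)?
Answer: 6668302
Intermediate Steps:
(632 + 2577)*(3951 - 1873) = 3209*2078 = 6668302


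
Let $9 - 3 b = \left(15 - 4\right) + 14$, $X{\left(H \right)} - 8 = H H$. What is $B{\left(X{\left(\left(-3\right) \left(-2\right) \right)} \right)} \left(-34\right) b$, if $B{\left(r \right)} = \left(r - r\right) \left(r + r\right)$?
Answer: $0$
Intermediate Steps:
$X{\left(H \right)} = 8 + H^{2}$ ($X{\left(H \right)} = 8 + H H = 8 + H^{2}$)
$B{\left(r \right)} = 0$ ($B{\left(r \right)} = 0 \cdot 2 r = 0$)
$b = - \frac{16}{3}$ ($b = 3 - \frac{\left(15 - 4\right) + 14}{3} = 3 - \frac{11 + 14}{3} = 3 - \frac{25}{3} = - \frac{16}{3} \approx -5.3333$)
$B{\left(X{\left(\left(-3\right) \left(-2\right) \right)} \right)} \left(-34\right) b = 0 \left(-34\right) \left(- \frac{16}{3}\right) = 0 \left(- \frac{16}{3}\right) = 0$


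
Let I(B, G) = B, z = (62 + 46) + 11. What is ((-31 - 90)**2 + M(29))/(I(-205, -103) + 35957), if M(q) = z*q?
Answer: 4523/8938 ≈ 0.50604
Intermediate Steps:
z = 119 (z = 108 + 11 = 119)
M(q) = 119*q
((-31 - 90)**2 + M(29))/(I(-205, -103) + 35957) = ((-31 - 90)**2 + 119*29)/(-205 + 35957) = ((-121)**2 + 3451)/35752 = (14641 + 3451)*(1/35752) = 18092*(1/35752) = 4523/8938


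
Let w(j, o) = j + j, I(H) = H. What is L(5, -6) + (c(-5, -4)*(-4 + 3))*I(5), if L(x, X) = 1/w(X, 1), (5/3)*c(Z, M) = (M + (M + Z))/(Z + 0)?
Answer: -473/60 ≈ -7.8833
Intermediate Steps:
c(Z, M) = 3*(Z + 2*M)/(5*Z) (c(Z, M) = 3*((M + (M + Z))/(Z + 0))/5 = 3*((Z + 2*M)/Z)/5 = 3*(Z + 2*M)/(5*Z))
w(j, o) = 2*j
L(x, X) = 1/(2*X)
L(5, -6) + (c(-5, -4)*(-4 + 3))*I(5) = (½)/(-6) + (((⅗)*(-5 + 2*(-4))/(-5))*(-4 + 3))*5 = (½)*(-⅙) + (((⅗)*(-⅕)*(-5 - 8))*(-1))*5 = -1/12 + (((⅗)*(-⅕)*(-13))*(-1))*5 = -1/12 + ((39/25)*(-1))*5 = -1/12 - 39/25*5 = -1/12 - 39/5 = -473/60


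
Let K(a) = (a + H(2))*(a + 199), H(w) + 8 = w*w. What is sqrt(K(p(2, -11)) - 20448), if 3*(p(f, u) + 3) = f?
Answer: I*sqrt(195242)/3 ≈ 147.29*I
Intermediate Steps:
H(w) = -8 + w**2 (H(w) = -8 + w*w = -8 + w**2)
p(f, u) = -3 + f/3
K(a) = (-4 + a)*(199 + a) (K(a) = (a + (-8 + 2**2))*(a + 199) = (a + (-8 + 4))*(199 + a) = (a - 4)*(199 + a) = (-4 + a)*(199 + a))
sqrt(K(p(2, -11)) - 20448) = sqrt((-796 + (-3 + (1/3)*2)**2 + 195*(-3 + (1/3)*2)) - 20448) = sqrt((-796 + (-3 + 2/3)**2 + 195*(-3 + 2/3)) - 20448) = sqrt((-796 + (-7/3)**2 + 195*(-7/3)) - 20448) = sqrt((-796 + 49/9 - 455) - 20448) = sqrt(-11210/9 - 20448) = sqrt(-195242/9) = I*sqrt(195242)/3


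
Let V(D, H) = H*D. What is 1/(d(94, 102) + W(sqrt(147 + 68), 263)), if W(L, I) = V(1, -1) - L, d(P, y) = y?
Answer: 101/9986 + sqrt(215)/9986 ≈ 0.011583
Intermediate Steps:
V(D, H) = D*H
W(L, I) = -1 - L (W(L, I) = 1*(-1) - L = -1 - L)
1/(d(94, 102) + W(sqrt(147 + 68), 263)) = 1/(102 + (-1 - sqrt(147 + 68))) = 1/(102 + (-1 - sqrt(215))) = 1/(101 - sqrt(215))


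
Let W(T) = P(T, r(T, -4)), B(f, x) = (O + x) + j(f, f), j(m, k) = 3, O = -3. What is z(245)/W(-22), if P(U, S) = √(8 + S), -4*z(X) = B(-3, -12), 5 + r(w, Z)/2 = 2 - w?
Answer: 3*√46/46 ≈ 0.44233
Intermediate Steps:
r(w, Z) = -6 - 2*w (r(w, Z) = -10 + 2*(2 - w) = -10 + (4 - 2*w) = -6 - 2*w)
B(f, x) = x (B(f, x) = (-3 + x) + 3 = x)
z(X) = 3 (z(X) = -¼*(-12) = 3)
W(T) = √(2 - 2*T) (W(T) = √(8 + (-6 - 2*T)) = √(2 - 2*T))
z(245)/W(-22) = 3/(√(2 - 2*(-22))) = 3/(√(2 + 44)) = 3/(√46) = 3*(√46/46) = 3*√46/46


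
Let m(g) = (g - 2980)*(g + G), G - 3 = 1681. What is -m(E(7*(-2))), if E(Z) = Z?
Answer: 4999980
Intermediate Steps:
G = 1684 (G = 3 + 1681 = 1684)
m(g) = (-2980 + g)*(1684 + g) (m(g) = (g - 2980)*(g + 1684) = (-2980 + g)*(1684 + g))
-m(E(7*(-2))) = -(-5018320 + (7*(-2))**2 - 9072*(-2)) = -(-5018320 + (-14)**2 - 1296*(-14)) = -(-5018320 + 196 + 18144) = -1*(-4999980) = 4999980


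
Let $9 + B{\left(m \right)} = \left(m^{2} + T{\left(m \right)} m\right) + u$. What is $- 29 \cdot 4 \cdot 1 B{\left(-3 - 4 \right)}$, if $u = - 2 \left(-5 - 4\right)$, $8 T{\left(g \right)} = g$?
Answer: $- \frac{14877}{2} \approx -7438.5$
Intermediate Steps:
$T{\left(g \right)} = \frac{g}{8}$
$u = 18$ ($u = \left(-2\right) \left(-9\right) = 18$)
$B{\left(m \right)} = 9 + \frac{9 m^{2}}{8}$ ($B{\left(m \right)} = -9 + \left(\left(m^{2} + \frac{m}{8} m\right) + 18\right) = -9 + \left(\left(m^{2} + \frac{m^{2}}{8}\right) + 18\right) = -9 + \left(\frac{9 m^{2}}{8} + 18\right) = -9 + \left(18 + \frac{9 m^{2}}{8}\right) = 9 + \frac{9 m^{2}}{8}$)
$- 29 \cdot 4 \cdot 1 B{\left(-3 - 4 \right)} = - 29 \cdot 4 \cdot 1 \left(9 + \frac{9 \left(-3 - 4\right)^{2}}{8}\right) = \left(-29\right) 4 \left(9 + \frac{9 \left(-3 - 4\right)^{2}}{8}\right) = - 116 \left(9 + \frac{9 \left(-7\right)^{2}}{8}\right) = - 116 \left(9 + \frac{9}{8} \cdot 49\right) = - 116 \left(9 + \frac{441}{8}\right) = \left(-116\right) \frac{513}{8} = - \frac{14877}{2}$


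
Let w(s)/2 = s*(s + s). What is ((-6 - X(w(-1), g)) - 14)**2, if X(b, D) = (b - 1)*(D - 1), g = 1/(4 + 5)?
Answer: 2704/9 ≈ 300.44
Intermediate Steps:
g = 1/9 ≈ 0.11111
w(s) = 4*s**2 (w(s) = 2*(s*(s + s)) = 2*(s*(2*s)) = 2*(2*s**2) = 4*s**2)
X(b, D) = (-1 + D)*(-1 + b) (X(b, D) = (-1 + b)*(-1 + D) = (-1 + D)*(-1 + b))
((-6 - X(w(-1), g)) - 14)**2 = ((-6 - (1 - 1*1/9 - 4*(-1)**2 + (4*(-1)**2)/9)) - 14)**2 = ((-6 - (1 - 1/9 - 4 + (4*1)/9)) - 14)**2 = ((-6 - (1 - 1/9 - 1*4 + (1/9)*4)) - 14)**2 = ((-6 - (1 - 1/9 - 4 + 4/9)) - 14)**2 = ((-6 - 1*(-8/3)) - 14)**2 = ((-6 + 8/3) - 14)**2 = (-10/3 - 14)**2 = (-52/3)**2 = 2704/9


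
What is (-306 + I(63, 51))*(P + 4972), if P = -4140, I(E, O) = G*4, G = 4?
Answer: -241280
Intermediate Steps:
I(E, O) = 16 (I(E, O) = 4*4 = 16)
(-306 + I(63, 51))*(P + 4972) = (-306 + 16)*(-4140 + 4972) = -290*832 = -241280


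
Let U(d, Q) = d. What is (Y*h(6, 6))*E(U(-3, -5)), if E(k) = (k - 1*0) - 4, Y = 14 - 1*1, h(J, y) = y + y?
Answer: -1092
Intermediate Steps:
h(J, y) = 2*y
Y = 13 (Y = 14 - 1 = 13)
E(k) = -4 + k (E(k) = (k + 0) - 4 = k - 4 = -4 + k)
(Y*h(6, 6))*E(U(-3, -5)) = (13*(2*6))*(-4 - 3) = (13*12)*(-7) = 156*(-7) = -1092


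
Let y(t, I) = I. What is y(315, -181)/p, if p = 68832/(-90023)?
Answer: 16294163/68832 ≈ 236.72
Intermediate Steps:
p = -68832/90023 (p = 68832*(-1/90023) = -68832/90023 ≈ -0.76460)
y(315, -181)/p = -181/(-68832/90023) = -181*(-90023/68832) = 16294163/68832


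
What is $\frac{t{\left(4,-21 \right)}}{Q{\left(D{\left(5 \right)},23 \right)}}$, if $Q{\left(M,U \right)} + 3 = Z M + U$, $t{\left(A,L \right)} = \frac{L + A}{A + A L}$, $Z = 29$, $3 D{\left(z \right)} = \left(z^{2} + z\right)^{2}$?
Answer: $\frac{17}{697600} \approx 2.4369 \cdot 10^{-5}$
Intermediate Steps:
$D{\left(z \right)} = \frac{\left(z + z^{2}\right)^{2}}{3}$ ($D{\left(z \right)} = \frac{\left(z^{2} + z\right)^{2}}{3} = \frac{\left(z + z^{2}\right)^{2}}{3}$)
$t{\left(A,L \right)} = \frac{A + L}{A + A L}$
$Q{\left(M,U \right)} = -3 + U + 29 M$ ($Q{\left(M,U \right)} = -3 + \left(29 M + U\right) = -3 + \left(U + 29 M\right) = -3 + U + 29 M$)
$\frac{t{\left(4,-21 \right)}}{Q{\left(D{\left(5 \right)},23 \right)}} = \frac{\frac{1}{4} \frac{1}{1 - 21} \left(4 - 21\right)}{-3 + 23 + 29 \frac{5^{2} \left(1 + 5\right)^{2}}{3}} = \frac{\frac{1}{4} \frac{1}{-20} \left(-17\right)}{-3 + 23 + 29 \cdot \frac{1}{3} \cdot 25 \cdot 6^{2}} = \frac{\frac{1}{4} \left(- \frac{1}{20}\right) \left(-17\right)}{-3 + 23 + 29 \cdot \frac{1}{3} \cdot 25 \cdot 36} = \frac{17}{80 \left(-3 + 23 + 29 \cdot 300\right)} = \frac{17}{80 \left(-3 + 23 + 8700\right)} = \frac{17}{80 \cdot 8720} = \frac{17}{80} \cdot \frac{1}{8720} = \frac{17}{697600}$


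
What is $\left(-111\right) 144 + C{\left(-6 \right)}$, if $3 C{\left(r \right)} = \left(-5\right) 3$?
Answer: $-15989$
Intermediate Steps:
$C{\left(r \right)} = -5$ ($C{\left(r \right)} = \frac{\left(-5\right) 3}{3} = \frac{1}{3} \left(-15\right) = -5$)
$\left(-111\right) 144 + C{\left(-6 \right)} = \left(-111\right) 144 - 5 = -15984 - 5 = -15989$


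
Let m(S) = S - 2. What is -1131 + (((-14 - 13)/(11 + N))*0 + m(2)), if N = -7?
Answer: -1131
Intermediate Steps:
m(S) = -2 + S
-1131 + (((-14 - 13)/(11 + N))*0 + m(2)) = -1131 + (((-14 - 13)/(11 - 7))*0 + (-2 + 2)) = -1131 + (-27/4*0 + 0) = -1131 + (0 + 0) = -1131 + 0 = -1131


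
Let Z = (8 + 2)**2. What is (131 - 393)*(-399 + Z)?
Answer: 78338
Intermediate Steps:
Z = 100 (Z = 10**2 = 100)
(131 - 393)*(-399 + Z) = (131 - 393)*(-399 + 100) = -262*(-299) = 78338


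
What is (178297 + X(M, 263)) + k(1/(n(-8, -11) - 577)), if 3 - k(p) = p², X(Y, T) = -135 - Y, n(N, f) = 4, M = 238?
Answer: 58418593982/328329 ≈ 1.7793e+5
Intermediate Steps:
k(p) = 3 - p²
(178297 + X(M, 263)) + k(1/(n(-8, -11) - 577)) = (178297 + (-135 - 1*238)) + (3 - (1/(4 - 577))²) = (178297 + (-135 - 238)) + (3 - (1/(-573))²) = (178297 - 373) + (3 - (-1/573)²) = 177924 + (3 - 1*1/328329) = 177924 + (3 - 1/328329) = 177924 + 984986/328329 = 58418593982/328329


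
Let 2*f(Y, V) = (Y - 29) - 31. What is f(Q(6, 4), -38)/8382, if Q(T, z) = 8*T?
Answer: -1/1397 ≈ -0.00071582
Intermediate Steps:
f(Y, V) = -30 + Y/2 (f(Y, V) = ((Y - 29) - 31)/2 = ((-29 + Y) - 31)/2 = (-60 + Y)/2 = -30 + Y/2)
f(Q(6, 4), -38)/8382 = (-30 + (8*6)/2)/8382 = (-30 + (½)*48)*(1/8382) = (-30 + 24)*(1/8382) = -6*1/8382 = -1/1397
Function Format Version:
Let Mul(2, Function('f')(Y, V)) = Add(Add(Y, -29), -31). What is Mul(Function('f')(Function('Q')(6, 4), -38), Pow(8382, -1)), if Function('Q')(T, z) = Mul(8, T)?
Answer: Rational(-1, 1397) ≈ -0.00071582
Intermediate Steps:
Function('f')(Y, V) = Add(-30, Mul(Rational(1, 2), Y)) (Function('f')(Y, V) = Mul(Rational(1, 2), Add(Add(Y, -29), -31)) = Mul(Rational(1, 2), Add(Add(-29, Y), -31)) = Mul(Rational(1, 2), Add(-60, Y)) = Add(-30, Mul(Rational(1, 2), Y)))
Mul(Function('f')(Function('Q')(6, 4), -38), Pow(8382, -1)) = Mul(Add(-30, Mul(Rational(1, 2), Mul(8, 6))), Pow(8382, -1)) = Mul(Add(-30, Mul(Rational(1, 2), 48)), Rational(1, 8382)) = Mul(Add(-30, 24), Rational(1, 8382)) = Mul(-6, Rational(1, 8382)) = Rational(-1, 1397)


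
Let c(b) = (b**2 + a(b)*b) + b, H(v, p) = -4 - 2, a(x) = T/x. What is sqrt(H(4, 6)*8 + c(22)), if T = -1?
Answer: sqrt(457) ≈ 21.378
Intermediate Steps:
a(x) = -1/x
H(v, p) = -6
c(b) = -1 + b + b**2 (c(b) = (b**2 + (-1/b)*b) + b = (b**2 - 1) + b = (-1 + b**2) + b = -1 + b + b**2)
sqrt(H(4, 6)*8 + c(22)) = sqrt(-6*8 + (-1 + 22*(1 + 22))) = sqrt(-48 + (-1 + 22*23)) = sqrt(-48 + (-1 + 506)) = sqrt(-48 + 505) = sqrt(457)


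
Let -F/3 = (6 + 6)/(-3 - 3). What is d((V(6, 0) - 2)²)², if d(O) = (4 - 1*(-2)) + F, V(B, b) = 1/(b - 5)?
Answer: 144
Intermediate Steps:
V(B, b) = 1/(-5 + b)
F = 6 (F = -3*(6 + 6)/(-3 - 3) = -36/(-6) = -36*(-1)/6 = -3*(-2) = 6)
d(O) = 12 (d(O) = (4 - 1*(-2)) + 6 = (4 + 2) + 6 = 6 + 6 = 12)
d((V(6, 0) - 2)²)² = 12² = 144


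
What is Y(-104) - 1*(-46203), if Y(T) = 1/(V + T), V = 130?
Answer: 1201279/26 ≈ 46203.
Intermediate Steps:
Y(T) = 1/(130 + T)
Y(-104) - 1*(-46203) = 1/(130 - 104) - 1*(-46203) = 1/26 + 46203 = 1201279/26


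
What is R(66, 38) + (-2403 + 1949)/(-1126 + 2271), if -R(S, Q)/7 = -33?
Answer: 264041/1145 ≈ 230.60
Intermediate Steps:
R(S, Q) = 231 (R(S, Q) = -7*(-33) = 231)
R(66, 38) + (-2403 + 1949)/(-1126 + 2271) = 231 + (-2403 + 1949)/(-1126 + 2271) = 231 - 454/1145 = 264041/1145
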